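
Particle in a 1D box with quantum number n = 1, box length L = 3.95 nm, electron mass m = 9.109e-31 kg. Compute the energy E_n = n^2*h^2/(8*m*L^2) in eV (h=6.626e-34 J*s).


E = n^2 * h^2 / (8 * m * L^2)
= 1^2 * (6.626e-34)^2 / (8 * 9.109e-31 * (3.95e-9)^2)
= 1 * 4.3904e-67 / (8 * 9.109e-31 * 1.5603e-17)
= 3.8614e-21 J
= 0.0241 eV

0.0241


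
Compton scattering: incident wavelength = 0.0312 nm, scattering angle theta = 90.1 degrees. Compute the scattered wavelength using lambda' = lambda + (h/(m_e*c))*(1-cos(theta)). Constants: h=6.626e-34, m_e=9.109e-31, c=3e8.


Compton wavelength: h/(m_e*c) = 2.4247e-12 m
d_lambda = 2.4247e-12 * (1 - cos(90.1 deg))
= 2.4247e-12 * 1.001745
= 2.4289e-12 m = 0.002429 nm
lambda' = 0.0312 + 0.002429
= 0.033629 nm

0.033629


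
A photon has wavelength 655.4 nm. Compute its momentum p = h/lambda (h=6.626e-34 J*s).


p = h / lambda
= 6.626e-34 / (655.4e-9)
= 6.626e-34 / 6.5540e-07
= 1.0110e-27 kg*m/s

1.0110e-27


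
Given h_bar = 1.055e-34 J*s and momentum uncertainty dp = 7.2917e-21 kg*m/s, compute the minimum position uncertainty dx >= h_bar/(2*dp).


dx = h_bar / (2 * dp)
= 1.055e-34 / (2 * 7.2917e-21)
= 1.055e-34 / 1.4583e-20
= 7.2343e-15 m

7.2343e-15


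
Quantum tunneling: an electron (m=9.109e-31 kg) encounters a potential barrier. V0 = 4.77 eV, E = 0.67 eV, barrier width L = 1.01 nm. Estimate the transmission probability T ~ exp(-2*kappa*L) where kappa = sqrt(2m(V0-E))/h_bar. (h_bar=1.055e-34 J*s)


V0 - E = 4.1 eV = 6.5682e-19 J
kappa = sqrt(2 * m * (V0-E)) / h_bar
= sqrt(2 * 9.109e-31 * 6.5682e-19) / 1.055e-34
= 1.0369e+10 /m
2*kappa*L = 2 * 1.0369e+10 * 1.01e-9
= 20.9446
T = exp(-20.9446) = 8.014344e-10

8.014344e-10


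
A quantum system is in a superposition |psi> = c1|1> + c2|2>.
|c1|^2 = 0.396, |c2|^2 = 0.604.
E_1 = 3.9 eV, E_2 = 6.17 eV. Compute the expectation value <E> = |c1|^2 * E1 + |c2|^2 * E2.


<E> = |c1|^2 * E1 + |c2|^2 * E2
= 0.396 * 3.9 + 0.604 * 6.17
= 1.5444 + 3.7267
= 5.2711 eV

5.2711


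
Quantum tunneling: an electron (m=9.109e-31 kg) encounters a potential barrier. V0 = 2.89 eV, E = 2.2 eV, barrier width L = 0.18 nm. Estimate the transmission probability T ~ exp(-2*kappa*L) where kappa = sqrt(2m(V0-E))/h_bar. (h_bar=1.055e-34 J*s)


V0 - E = 0.69 eV = 1.1054e-19 J
kappa = sqrt(2 * m * (V0-E)) / h_bar
= sqrt(2 * 9.109e-31 * 1.1054e-19) / 1.055e-34
= 4.2536e+09 /m
2*kappa*L = 2 * 4.2536e+09 * 0.18e-9
= 1.5313
T = exp(-1.5313) = 2.162575e-01

2.162575e-01


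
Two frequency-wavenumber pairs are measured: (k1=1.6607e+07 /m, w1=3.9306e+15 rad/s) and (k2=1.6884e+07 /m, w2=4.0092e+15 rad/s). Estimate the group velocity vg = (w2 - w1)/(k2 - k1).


vg = (w2 - w1) / (k2 - k1)
= (4.0092e+15 - 3.9306e+15) / (1.6884e+07 - 1.6607e+07)
= 7.8600e+13 / 2.7700e+05
= 2.8375e+08 m/s

2.8375e+08


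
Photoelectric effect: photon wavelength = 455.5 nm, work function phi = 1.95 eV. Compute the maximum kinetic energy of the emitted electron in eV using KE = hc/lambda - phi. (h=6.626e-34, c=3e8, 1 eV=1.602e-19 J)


E_photon = hc / lambda
= (6.626e-34)(3e8) / (455.5e-9)
= 4.3640e-19 J
= 2.7241 eV
KE = E_photon - phi
= 2.7241 - 1.95
= 0.7741 eV

0.7741


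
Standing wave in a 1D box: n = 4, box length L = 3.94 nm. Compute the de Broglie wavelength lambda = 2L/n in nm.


lambda = 2L / n
= 2 * 3.94 / 4
= 7.88 / 4
= 1.97 nm

1.97


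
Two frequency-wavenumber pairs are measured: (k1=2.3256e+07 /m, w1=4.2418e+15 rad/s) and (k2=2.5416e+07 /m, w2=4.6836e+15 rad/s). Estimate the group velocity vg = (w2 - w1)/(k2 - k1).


vg = (w2 - w1) / (k2 - k1)
= (4.6836e+15 - 4.2418e+15) / (2.5416e+07 - 2.3256e+07)
= 4.4180e+14 / 2.1600e+06
= 2.0454e+08 m/s

2.0454e+08


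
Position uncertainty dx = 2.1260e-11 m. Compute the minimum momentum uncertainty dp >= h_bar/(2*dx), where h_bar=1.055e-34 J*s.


dp = h_bar / (2 * dx)
= 1.055e-34 / (2 * 2.1260e-11)
= 1.055e-34 / 4.2520e-11
= 2.4812e-24 kg*m/s

2.4812e-24


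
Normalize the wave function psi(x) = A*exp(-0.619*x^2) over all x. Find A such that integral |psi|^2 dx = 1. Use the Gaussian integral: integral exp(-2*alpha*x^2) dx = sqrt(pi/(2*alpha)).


integral |psi|^2 dx = A^2 * sqrt(pi/(2*alpha)) = 1
A^2 = sqrt(2*alpha/pi)
= sqrt(2 * 0.619 / pi)
= 0.627748
A = sqrt(0.627748)
= 0.7923

0.7923


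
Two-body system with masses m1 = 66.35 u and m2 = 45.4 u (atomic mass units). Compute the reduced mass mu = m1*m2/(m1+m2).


mu = m1 * m2 / (m1 + m2)
= 66.35 * 45.4 / (66.35 + 45.4)
= 3012.29 / 111.75
= 26.9556 u

26.9556


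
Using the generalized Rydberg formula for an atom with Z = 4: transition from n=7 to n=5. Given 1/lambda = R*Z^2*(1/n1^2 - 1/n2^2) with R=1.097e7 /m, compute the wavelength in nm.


1/lambda = R * Z^2 * (1/n1^2 - 1/n2^2)
= 1.097e7 * 4^2 * (1/5^2 - 1/7^2)
= 1.097e7 * 16 * (0.04 - 0.020408)
= 3.4388e+06 /m
lambda = 1 / 3.4388e+06
= 290.8026 nm

290.8026


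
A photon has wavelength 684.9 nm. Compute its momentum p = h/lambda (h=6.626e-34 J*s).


p = h / lambda
= 6.626e-34 / (684.9e-9)
= 6.626e-34 / 6.8490e-07
= 9.6744e-28 kg*m/s

9.6744e-28


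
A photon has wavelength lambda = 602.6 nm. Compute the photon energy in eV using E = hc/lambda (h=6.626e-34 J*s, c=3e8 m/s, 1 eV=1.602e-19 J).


E = hc / lambda
= (6.626e-34)(3e8) / (602.6e-9)
= 1.9878e-25 / 6.0260e-07
= 3.2987e-19 J
Converting to eV: 3.2987e-19 / 1.602e-19
= 2.0591 eV

2.0591


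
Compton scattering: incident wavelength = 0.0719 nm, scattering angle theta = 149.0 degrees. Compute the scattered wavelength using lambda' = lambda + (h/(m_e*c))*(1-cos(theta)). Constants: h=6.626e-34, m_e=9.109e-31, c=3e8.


Compton wavelength: h/(m_e*c) = 2.4247e-12 m
d_lambda = 2.4247e-12 * (1 - cos(149.0 deg))
= 2.4247e-12 * 1.857167
= 4.5031e-12 m = 0.004503 nm
lambda' = 0.0719 + 0.004503
= 0.076403 nm

0.076403


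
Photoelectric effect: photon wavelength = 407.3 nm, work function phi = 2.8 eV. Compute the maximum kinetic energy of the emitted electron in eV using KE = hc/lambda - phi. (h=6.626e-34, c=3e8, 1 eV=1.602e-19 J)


E_photon = hc / lambda
= (6.626e-34)(3e8) / (407.3e-9)
= 4.8804e-19 J
= 3.0465 eV
KE = E_photon - phi
= 3.0465 - 2.8
= 0.2465 eV

0.2465


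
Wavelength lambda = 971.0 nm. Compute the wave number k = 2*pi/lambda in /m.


k = 2 * pi / lambda
= 6.2832 / (971.0e-9)
= 6.2832 / 9.7100e-07
= 6.4708e+06 /m

6.4708e+06


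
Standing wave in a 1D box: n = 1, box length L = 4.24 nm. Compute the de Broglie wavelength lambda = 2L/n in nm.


lambda = 2L / n
= 2 * 4.24 / 1
= 8.48 / 1
= 8.48 nm

8.48


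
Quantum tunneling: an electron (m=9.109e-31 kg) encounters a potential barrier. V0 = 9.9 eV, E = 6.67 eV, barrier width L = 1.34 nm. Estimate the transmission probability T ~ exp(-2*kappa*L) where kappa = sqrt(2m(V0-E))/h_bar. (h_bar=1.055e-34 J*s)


V0 - E = 3.23 eV = 5.1745e-19 J
kappa = sqrt(2 * m * (V0-E)) / h_bar
= sqrt(2 * 9.109e-31 * 5.1745e-19) / 1.055e-34
= 9.2030e+09 /m
2*kappa*L = 2 * 9.2030e+09 * 1.34e-9
= 24.6641
T = exp(-24.6641) = 1.943208e-11

1.943208e-11


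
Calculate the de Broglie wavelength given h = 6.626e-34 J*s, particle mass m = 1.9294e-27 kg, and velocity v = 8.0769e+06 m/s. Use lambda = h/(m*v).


lambda = h / (m * v)
= 6.626e-34 / (1.9294e-27 * 8.0769e+06)
= 6.626e-34 / 1.5584e-20
= 4.2519e-14 m

4.2519e-14


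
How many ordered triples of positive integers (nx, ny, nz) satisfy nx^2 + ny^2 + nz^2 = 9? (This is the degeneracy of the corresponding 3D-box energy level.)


Enumerate all (nx, ny, nz) with nx^2 + ny^2 + nz^2 = 9:
(1,2,2)
(2,1,2)
(2,2,1)
Total degeneracy = 3

3


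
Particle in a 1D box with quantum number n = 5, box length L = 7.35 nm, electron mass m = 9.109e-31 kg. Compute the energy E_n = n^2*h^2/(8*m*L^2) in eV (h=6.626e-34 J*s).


E = n^2 * h^2 / (8 * m * L^2)
= 5^2 * (6.626e-34)^2 / (8 * 9.109e-31 * (7.35e-9)^2)
= 25 * 4.3904e-67 / (8 * 9.109e-31 * 5.4023e-17)
= 2.7881e-20 J
= 0.174 eV

0.174


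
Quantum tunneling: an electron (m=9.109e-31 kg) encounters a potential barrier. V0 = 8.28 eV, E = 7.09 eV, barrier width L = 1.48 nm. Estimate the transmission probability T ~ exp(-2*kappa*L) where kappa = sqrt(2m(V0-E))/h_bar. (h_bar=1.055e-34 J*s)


V0 - E = 1.19 eV = 1.9064e-19 J
kappa = sqrt(2 * m * (V0-E)) / h_bar
= sqrt(2 * 9.109e-31 * 1.9064e-19) / 1.055e-34
= 5.5860e+09 /m
2*kappa*L = 2 * 5.5860e+09 * 1.48e-9
= 16.5346
T = exp(-16.5346) = 6.593315e-08

6.593315e-08


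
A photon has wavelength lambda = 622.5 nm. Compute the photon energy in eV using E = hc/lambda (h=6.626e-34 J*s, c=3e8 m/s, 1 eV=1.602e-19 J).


E = hc / lambda
= (6.626e-34)(3e8) / (622.5e-9)
= 1.9878e-25 / 6.2250e-07
= 3.1933e-19 J
Converting to eV: 3.1933e-19 / 1.602e-19
= 1.9933 eV

1.9933


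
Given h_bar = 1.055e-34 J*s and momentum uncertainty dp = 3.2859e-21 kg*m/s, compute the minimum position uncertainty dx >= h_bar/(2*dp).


dx = h_bar / (2 * dp)
= 1.055e-34 / (2 * 3.2859e-21)
= 1.055e-34 / 6.5718e-21
= 1.6053e-14 m

1.6053e-14


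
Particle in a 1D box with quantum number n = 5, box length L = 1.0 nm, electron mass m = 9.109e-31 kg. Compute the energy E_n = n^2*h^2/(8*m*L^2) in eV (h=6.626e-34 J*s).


E = n^2 * h^2 / (8 * m * L^2)
= 5^2 * (6.626e-34)^2 / (8 * 9.109e-31 * (1.0e-9)^2)
= 25 * 4.3904e-67 / (8 * 9.109e-31 * 1.0000e-18)
= 1.5062e-18 J
= 9.402 eV

9.402


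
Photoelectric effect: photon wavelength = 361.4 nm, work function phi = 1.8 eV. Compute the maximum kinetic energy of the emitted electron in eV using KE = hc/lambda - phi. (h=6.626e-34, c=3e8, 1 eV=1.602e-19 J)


E_photon = hc / lambda
= (6.626e-34)(3e8) / (361.4e-9)
= 5.5003e-19 J
= 3.4334 eV
KE = E_photon - phi
= 3.4334 - 1.8
= 1.6334 eV

1.6334


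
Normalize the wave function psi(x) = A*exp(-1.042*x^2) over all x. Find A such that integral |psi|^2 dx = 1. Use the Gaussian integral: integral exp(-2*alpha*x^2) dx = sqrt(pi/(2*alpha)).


integral |psi|^2 dx = A^2 * sqrt(pi/(2*alpha)) = 1
A^2 = sqrt(2*alpha/pi)
= sqrt(2 * 1.042 / pi)
= 0.814468
A = sqrt(0.814468)
= 0.9025

0.9025


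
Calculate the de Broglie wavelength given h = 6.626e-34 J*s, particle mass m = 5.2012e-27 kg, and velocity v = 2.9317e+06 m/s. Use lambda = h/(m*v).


lambda = h / (m * v)
= 6.626e-34 / (5.2012e-27 * 2.9317e+06)
= 6.626e-34 / 1.5248e-20
= 4.3454e-14 m

4.3454e-14


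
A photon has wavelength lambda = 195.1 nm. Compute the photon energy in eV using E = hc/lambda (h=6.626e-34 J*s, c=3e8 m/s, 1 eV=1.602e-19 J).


E = hc / lambda
= (6.626e-34)(3e8) / (195.1e-9)
= 1.9878e-25 / 1.9510e-07
= 1.0189e-18 J
Converting to eV: 1.0189e-18 / 1.602e-19
= 6.3599 eV

6.3599


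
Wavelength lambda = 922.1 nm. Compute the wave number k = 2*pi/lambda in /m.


k = 2 * pi / lambda
= 6.2832 / (922.1e-9)
= 6.2832 / 9.2210e-07
= 6.8140e+06 /m

6.8140e+06


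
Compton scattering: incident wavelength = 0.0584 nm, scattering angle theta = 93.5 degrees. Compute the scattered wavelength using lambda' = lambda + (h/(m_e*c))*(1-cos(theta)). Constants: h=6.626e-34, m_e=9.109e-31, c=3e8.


Compton wavelength: h/(m_e*c) = 2.4247e-12 m
d_lambda = 2.4247e-12 * (1 - cos(93.5 deg))
= 2.4247e-12 * 1.061049
= 2.5727e-12 m = 0.002573 nm
lambda' = 0.0584 + 0.002573
= 0.060973 nm

0.060973


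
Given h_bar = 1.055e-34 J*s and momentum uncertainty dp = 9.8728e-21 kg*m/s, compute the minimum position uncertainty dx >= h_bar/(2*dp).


dx = h_bar / (2 * dp)
= 1.055e-34 / (2 * 9.8728e-21)
= 1.055e-34 / 1.9746e-20
= 5.3430e-15 m

5.3430e-15


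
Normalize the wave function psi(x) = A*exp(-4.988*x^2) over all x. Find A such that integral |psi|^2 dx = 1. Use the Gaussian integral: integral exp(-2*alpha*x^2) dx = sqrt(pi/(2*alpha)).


integral |psi|^2 dx = A^2 * sqrt(pi/(2*alpha)) = 1
A^2 = sqrt(2*alpha/pi)
= sqrt(2 * 4.988 / pi)
= 1.781982
A = sqrt(1.781982)
= 1.3349

1.3349


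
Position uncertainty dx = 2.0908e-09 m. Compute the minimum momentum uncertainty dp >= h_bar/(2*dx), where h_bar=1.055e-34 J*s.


dp = h_bar / (2 * dx)
= 1.055e-34 / (2 * 2.0908e-09)
= 1.055e-34 / 4.1816e-09
= 2.5230e-26 kg*m/s

2.5230e-26


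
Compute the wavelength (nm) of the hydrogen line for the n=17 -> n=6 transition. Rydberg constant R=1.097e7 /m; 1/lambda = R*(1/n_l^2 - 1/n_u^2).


1/lambda = R * (1/n_l^2 - 1/n_u^2)
= 1.097e7 * (1/6^2 - 1/17^2)
= 1.097e7 * (0.027778 - 0.00346)
= 1.097e7 * 0.024318
= 2.6676e+05 /m
lambda = 1 / 2.6676e+05 = 3748.6353 nm

3748.6353


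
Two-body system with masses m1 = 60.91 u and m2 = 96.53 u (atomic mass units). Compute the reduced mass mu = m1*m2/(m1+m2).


mu = m1 * m2 / (m1 + m2)
= 60.91 * 96.53 / (60.91 + 96.53)
= 5879.6423 / 157.44
= 37.3453 u

37.3453


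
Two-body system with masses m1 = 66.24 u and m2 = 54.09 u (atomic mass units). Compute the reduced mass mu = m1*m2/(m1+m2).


mu = m1 * m2 / (m1 + m2)
= 66.24 * 54.09 / (66.24 + 54.09)
= 3582.9216 / 120.33
= 29.7758 u

29.7758


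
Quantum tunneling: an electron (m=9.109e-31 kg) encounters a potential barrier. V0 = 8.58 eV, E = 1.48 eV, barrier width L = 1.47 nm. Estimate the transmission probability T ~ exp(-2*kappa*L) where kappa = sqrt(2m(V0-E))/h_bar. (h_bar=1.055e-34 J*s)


V0 - E = 7.1 eV = 1.1374e-18 J
kappa = sqrt(2 * m * (V0-E)) / h_bar
= sqrt(2 * 9.109e-31 * 1.1374e-18) / 1.055e-34
= 1.3645e+10 /m
2*kappa*L = 2 * 1.3645e+10 * 1.47e-9
= 40.1149
T = exp(-40.1149) = 3.787240e-18

3.787240e-18


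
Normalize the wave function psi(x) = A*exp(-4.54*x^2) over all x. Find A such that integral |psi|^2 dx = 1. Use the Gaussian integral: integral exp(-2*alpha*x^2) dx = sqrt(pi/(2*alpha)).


integral |psi|^2 dx = A^2 * sqrt(pi/(2*alpha)) = 1
A^2 = sqrt(2*alpha/pi)
= sqrt(2 * 4.54 / pi)
= 1.700075
A = sqrt(1.700075)
= 1.3039

1.3039


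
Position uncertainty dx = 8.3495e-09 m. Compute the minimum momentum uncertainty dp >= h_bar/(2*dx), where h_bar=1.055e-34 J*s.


dp = h_bar / (2 * dx)
= 1.055e-34 / (2 * 8.3495e-09)
= 1.055e-34 / 1.6699e-08
= 6.3177e-27 kg*m/s

6.3177e-27


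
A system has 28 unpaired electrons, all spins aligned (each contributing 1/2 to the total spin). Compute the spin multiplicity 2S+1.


Total spin S = N * (1/2) = 28 * 0.5 = 14.0
Spin multiplicity = 2S + 1
= 2 * 14.0 + 1
= 29

29


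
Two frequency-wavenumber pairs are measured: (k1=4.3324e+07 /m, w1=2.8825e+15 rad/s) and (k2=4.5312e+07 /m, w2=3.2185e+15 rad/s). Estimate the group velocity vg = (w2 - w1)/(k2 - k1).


vg = (w2 - w1) / (k2 - k1)
= (3.2185e+15 - 2.8825e+15) / (4.5312e+07 - 4.3324e+07)
= 3.3600e+14 / 1.9880e+06
= 1.6901e+08 m/s

1.6901e+08


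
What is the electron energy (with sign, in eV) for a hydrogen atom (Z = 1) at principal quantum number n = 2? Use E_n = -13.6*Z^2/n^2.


E_n = -13.6 * Z^2 / n^2
= -13.6 * 1^2 / 2^2
= -13.6 * 1 / 4
= -3.4 eV

-3.4


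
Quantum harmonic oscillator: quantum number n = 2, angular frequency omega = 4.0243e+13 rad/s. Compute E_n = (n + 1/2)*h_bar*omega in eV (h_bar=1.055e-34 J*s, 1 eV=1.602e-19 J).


E = (n + 1/2) * h_bar * omega
= (2 + 0.5) * 1.055e-34 * 4.0243e+13
= 2.5 * 4.2456e-21
= 1.0614e-20 J
= 0.0663 eV

0.0663


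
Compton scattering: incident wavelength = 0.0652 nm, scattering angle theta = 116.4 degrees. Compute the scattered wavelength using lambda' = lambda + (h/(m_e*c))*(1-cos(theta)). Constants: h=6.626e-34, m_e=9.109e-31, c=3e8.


Compton wavelength: h/(m_e*c) = 2.4247e-12 m
d_lambda = 2.4247e-12 * (1 - cos(116.4 deg))
= 2.4247e-12 * 1.444635
= 3.5028e-12 m = 0.003503 nm
lambda' = 0.0652 + 0.003503
= 0.068703 nm

0.068703


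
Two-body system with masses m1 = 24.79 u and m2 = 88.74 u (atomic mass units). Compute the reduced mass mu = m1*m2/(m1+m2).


mu = m1 * m2 / (m1 + m2)
= 24.79 * 88.74 / (24.79 + 88.74)
= 2199.8646 / 113.53
= 19.3769 u

19.3769


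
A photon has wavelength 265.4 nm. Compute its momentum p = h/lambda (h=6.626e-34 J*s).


p = h / lambda
= 6.626e-34 / (265.4e-9)
= 6.626e-34 / 2.6540e-07
= 2.4966e-27 kg*m/s

2.4966e-27


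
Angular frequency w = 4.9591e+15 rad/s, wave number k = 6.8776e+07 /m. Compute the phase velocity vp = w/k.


vp = w / k
= 4.9591e+15 / 6.8776e+07
= 7.2105e+07 m/s

7.2105e+07


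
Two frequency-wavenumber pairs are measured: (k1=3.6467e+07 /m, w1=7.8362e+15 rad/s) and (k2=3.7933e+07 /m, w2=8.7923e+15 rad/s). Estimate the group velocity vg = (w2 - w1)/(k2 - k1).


vg = (w2 - w1) / (k2 - k1)
= (8.7923e+15 - 7.8362e+15) / (3.7933e+07 - 3.6467e+07)
= 9.5610e+14 / 1.4660e+06
= 6.5218e+08 m/s

6.5218e+08


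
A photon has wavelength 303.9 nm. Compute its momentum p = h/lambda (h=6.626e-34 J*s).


p = h / lambda
= 6.626e-34 / (303.9e-9)
= 6.626e-34 / 3.0390e-07
= 2.1803e-27 kg*m/s

2.1803e-27


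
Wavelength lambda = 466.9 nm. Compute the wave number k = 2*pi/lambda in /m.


k = 2 * pi / lambda
= 6.2832 / (466.9e-9)
= 6.2832 / 4.6690e-07
= 1.3457e+07 /m

1.3457e+07


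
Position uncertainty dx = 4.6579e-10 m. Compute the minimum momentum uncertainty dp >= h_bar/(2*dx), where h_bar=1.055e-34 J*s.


dp = h_bar / (2 * dx)
= 1.055e-34 / (2 * 4.6579e-10)
= 1.055e-34 / 9.3158e-10
= 1.1325e-25 kg*m/s

1.1325e-25


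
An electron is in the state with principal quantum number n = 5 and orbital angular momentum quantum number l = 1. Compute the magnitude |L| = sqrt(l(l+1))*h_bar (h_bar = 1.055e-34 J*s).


L = sqrt(l*(l+1)) * h_bar
= sqrt(1 * 2) * 1.055e-34
= sqrt(2) * 1.055e-34
= 1.4142 * 1.055e-34
= 1.4920e-34 J*s

1.4920e-34


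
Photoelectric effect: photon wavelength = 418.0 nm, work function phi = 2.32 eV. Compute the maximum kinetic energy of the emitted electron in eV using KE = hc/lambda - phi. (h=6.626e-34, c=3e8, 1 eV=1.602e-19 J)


E_photon = hc / lambda
= (6.626e-34)(3e8) / (418.0e-9)
= 4.7555e-19 J
= 2.9685 eV
KE = E_photon - phi
= 2.9685 - 2.32
= 0.6485 eV

0.6485


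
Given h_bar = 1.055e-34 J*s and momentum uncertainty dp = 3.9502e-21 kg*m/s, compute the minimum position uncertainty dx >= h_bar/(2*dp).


dx = h_bar / (2 * dp)
= 1.055e-34 / (2 * 3.9502e-21)
= 1.055e-34 / 7.9004e-21
= 1.3354e-14 m

1.3354e-14


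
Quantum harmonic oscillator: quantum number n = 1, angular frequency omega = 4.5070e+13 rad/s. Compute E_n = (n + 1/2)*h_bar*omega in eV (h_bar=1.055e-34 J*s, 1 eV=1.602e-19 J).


E = (n + 1/2) * h_bar * omega
= (1 + 0.5) * 1.055e-34 * 4.5070e+13
= 1.5 * 4.7549e-21
= 7.1323e-21 J
= 0.0445 eV

0.0445


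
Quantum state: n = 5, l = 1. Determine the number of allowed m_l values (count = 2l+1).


m_l ranges from -l to +l in integer steps
So m_l goes from -1 to +1
Count = 2l + 1 = 2*1 + 1
= 3

3


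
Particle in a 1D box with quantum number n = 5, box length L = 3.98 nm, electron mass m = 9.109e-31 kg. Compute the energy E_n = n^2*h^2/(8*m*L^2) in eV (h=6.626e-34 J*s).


E = n^2 * h^2 / (8 * m * L^2)
= 5^2 * (6.626e-34)^2 / (8 * 9.109e-31 * (3.98e-9)^2)
= 25 * 4.3904e-67 / (8 * 9.109e-31 * 1.5840e-17)
= 9.5086e-20 J
= 0.5935 eV

0.5935


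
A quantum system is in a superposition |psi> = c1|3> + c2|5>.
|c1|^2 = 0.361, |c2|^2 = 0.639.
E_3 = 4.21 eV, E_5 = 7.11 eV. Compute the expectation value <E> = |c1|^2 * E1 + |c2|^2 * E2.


<E> = |c1|^2 * E1 + |c2|^2 * E2
= 0.361 * 4.21 + 0.639 * 7.11
= 1.5198 + 4.5433
= 6.0631 eV

6.0631


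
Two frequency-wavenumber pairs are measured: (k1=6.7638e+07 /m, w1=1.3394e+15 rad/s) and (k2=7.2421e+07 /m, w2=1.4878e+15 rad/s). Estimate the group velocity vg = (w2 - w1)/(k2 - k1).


vg = (w2 - w1) / (k2 - k1)
= (1.4878e+15 - 1.3394e+15) / (7.2421e+07 - 6.7638e+07)
= 1.4840e+14 / 4.7830e+06
= 3.1027e+07 m/s

3.1027e+07


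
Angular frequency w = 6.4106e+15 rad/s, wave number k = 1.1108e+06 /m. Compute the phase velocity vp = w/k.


vp = w / k
= 6.4106e+15 / 1.1108e+06
= 5.7712e+09 m/s

5.7712e+09


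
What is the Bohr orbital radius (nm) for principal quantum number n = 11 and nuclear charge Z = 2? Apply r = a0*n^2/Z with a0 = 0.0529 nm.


r = a0 * n^2 / Z
= 0.0529 * 11^2 / 2
= 0.0529 * 121 / 2
= 3.2005 nm

3.2005


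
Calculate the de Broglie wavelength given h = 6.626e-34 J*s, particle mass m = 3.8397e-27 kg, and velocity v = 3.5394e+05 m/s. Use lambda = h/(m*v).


lambda = h / (m * v)
= 6.626e-34 / (3.8397e-27 * 3.5394e+05)
= 6.626e-34 / 1.3590e-21
= 4.8756e-13 m

4.8756e-13


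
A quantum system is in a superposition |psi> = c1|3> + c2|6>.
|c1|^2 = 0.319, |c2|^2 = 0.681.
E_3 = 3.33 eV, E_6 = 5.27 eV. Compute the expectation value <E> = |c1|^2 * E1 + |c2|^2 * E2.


<E> = |c1|^2 * E1 + |c2|^2 * E2
= 0.319 * 3.33 + 0.681 * 5.27
= 1.0623 + 3.5889
= 4.6511 eV

4.6511


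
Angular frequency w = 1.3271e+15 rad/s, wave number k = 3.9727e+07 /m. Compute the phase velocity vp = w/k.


vp = w / k
= 1.3271e+15 / 3.9727e+07
= 3.3405e+07 m/s

3.3405e+07


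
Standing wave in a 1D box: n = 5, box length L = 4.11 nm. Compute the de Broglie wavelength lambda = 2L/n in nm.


lambda = 2L / n
= 2 * 4.11 / 5
= 8.22 / 5
= 1.644 nm

1.644


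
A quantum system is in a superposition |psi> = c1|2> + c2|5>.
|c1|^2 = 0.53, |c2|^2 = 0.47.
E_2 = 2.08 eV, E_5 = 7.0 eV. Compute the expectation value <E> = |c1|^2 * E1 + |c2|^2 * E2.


<E> = |c1|^2 * E1 + |c2|^2 * E2
= 0.53 * 2.08 + 0.47 * 7.0
= 1.1024 + 3.29
= 4.3924 eV

4.3924


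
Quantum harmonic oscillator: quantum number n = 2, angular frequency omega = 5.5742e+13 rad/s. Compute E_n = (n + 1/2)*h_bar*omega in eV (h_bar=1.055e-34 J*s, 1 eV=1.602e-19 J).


E = (n + 1/2) * h_bar * omega
= (2 + 0.5) * 1.055e-34 * 5.5742e+13
= 2.5 * 5.8808e-21
= 1.4702e-20 J
= 0.0918 eV

0.0918


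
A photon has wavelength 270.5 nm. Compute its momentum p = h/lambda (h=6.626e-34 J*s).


p = h / lambda
= 6.626e-34 / (270.5e-9)
= 6.626e-34 / 2.7050e-07
= 2.4495e-27 kg*m/s

2.4495e-27


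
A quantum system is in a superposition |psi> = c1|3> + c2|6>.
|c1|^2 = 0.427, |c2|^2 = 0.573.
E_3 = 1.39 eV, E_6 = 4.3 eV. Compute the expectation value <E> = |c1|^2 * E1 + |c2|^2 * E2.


<E> = |c1|^2 * E1 + |c2|^2 * E2
= 0.427 * 1.39 + 0.573 * 4.3
= 0.5935 + 2.4639
= 3.0574 eV

3.0574


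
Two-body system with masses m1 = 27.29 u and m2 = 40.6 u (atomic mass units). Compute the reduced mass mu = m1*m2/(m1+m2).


mu = m1 * m2 / (m1 + m2)
= 27.29 * 40.6 / (27.29 + 40.6)
= 1107.974 / 67.89
= 16.3201 u

16.3201


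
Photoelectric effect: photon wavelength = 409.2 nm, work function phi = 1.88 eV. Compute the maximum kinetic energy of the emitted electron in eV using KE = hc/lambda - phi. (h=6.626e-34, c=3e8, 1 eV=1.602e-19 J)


E_photon = hc / lambda
= (6.626e-34)(3e8) / (409.2e-9)
= 4.8578e-19 J
= 3.0323 eV
KE = E_photon - phi
= 3.0323 - 1.88
= 1.1523 eV

1.1523


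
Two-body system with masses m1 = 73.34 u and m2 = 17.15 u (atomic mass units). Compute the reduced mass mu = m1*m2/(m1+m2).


mu = m1 * m2 / (m1 + m2)
= 73.34 * 17.15 / (73.34 + 17.15)
= 1257.781 / 90.49
= 13.8997 u

13.8997


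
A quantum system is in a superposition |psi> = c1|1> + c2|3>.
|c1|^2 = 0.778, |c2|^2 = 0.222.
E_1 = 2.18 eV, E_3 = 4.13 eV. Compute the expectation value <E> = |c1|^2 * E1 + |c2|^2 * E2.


<E> = |c1|^2 * E1 + |c2|^2 * E2
= 0.778 * 2.18 + 0.222 * 4.13
= 1.696 + 0.9169
= 2.6129 eV

2.6129


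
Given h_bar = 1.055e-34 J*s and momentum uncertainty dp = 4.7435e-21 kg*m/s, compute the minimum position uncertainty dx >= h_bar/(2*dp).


dx = h_bar / (2 * dp)
= 1.055e-34 / (2 * 4.7435e-21)
= 1.055e-34 / 9.4870e-21
= 1.1120e-14 m

1.1120e-14


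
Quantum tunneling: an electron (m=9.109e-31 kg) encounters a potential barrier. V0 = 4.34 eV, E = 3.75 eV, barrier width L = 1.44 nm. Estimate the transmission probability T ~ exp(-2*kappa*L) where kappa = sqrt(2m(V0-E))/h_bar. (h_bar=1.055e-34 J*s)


V0 - E = 0.59 eV = 9.4518e-20 J
kappa = sqrt(2 * m * (V0-E)) / h_bar
= sqrt(2 * 9.109e-31 * 9.4518e-20) / 1.055e-34
= 3.9333e+09 /m
2*kappa*L = 2 * 3.9333e+09 * 1.44e-9
= 11.3279
T = exp(-11.3279) = 1.203305e-05

1.203305e-05


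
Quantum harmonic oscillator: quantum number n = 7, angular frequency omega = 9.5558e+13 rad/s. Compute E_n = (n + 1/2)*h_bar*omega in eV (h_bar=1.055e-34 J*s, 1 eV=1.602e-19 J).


E = (n + 1/2) * h_bar * omega
= (7 + 0.5) * 1.055e-34 * 9.5558e+13
= 7.5 * 1.0081e-20
= 7.5610e-20 J
= 0.472 eV

0.472


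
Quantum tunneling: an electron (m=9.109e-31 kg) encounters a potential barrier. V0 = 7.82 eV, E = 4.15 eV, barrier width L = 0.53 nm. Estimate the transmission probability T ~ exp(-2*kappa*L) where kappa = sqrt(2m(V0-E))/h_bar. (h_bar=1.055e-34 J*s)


V0 - E = 3.67 eV = 5.8793e-19 J
kappa = sqrt(2 * m * (V0-E)) / h_bar
= sqrt(2 * 9.109e-31 * 5.8793e-19) / 1.055e-34
= 9.8098e+09 /m
2*kappa*L = 2 * 9.8098e+09 * 0.53e-9
= 10.3984
T = exp(-10.3984) = 3.048010e-05

3.048010e-05


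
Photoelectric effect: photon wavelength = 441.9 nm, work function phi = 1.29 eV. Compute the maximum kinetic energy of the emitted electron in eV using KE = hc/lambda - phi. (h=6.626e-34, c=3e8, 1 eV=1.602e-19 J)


E_photon = hc / lambda
= (6.626e-34)(3e8) / (441.9e-9)
= 4.4983e-19 J
= 2.8079 eV
KE = E_photon - phi
= 2.8079 - 1.29
= 1.5179 eV

1.5179


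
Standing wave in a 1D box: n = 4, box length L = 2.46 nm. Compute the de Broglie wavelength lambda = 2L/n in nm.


lambda = 2L / n
= 2 * 2.46 / 4
= 4.92 / 4
= 1.23 nm

1.23


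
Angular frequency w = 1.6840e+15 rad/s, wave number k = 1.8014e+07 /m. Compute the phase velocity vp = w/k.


vp = w / k
= 1.6840e+15 / 1.8014e+07
= 9.3483e+07 m/s

9.3483e+07


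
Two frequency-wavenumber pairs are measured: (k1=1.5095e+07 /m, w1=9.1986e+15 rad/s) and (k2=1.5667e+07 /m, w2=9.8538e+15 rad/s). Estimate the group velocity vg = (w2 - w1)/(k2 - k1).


vg = (w2 - w1) / (k2 - k1)
= (9.8538e+15 - 9.1986e+15) / (1.5667e+07 - 1.5095e+07)
= 6.5520e+14 / 5.7200e+05
= 1.1455e+09 m/s

1.1455e+09


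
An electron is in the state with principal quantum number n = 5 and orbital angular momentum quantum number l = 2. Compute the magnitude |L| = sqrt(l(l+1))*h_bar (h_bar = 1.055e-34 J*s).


L = sqrt(l*(l+1)) * h_bar
= sqrt(2 * 3) * 1.055e-34
= sqrt(6) * 1.055e-34
= 2.4495 * 1.055e-34
= 2.5842e-34 J*s

2.5842e-34


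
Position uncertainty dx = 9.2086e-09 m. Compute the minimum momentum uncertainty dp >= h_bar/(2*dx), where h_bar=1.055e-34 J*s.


dp = h_bar / (2 * dx)
= 1.055e-34 / (2 * 9.2086e-09)
= 1.055e-34 / 1.8417e-08
= 5.7283e-27 kg*m/s

5.7283e-27


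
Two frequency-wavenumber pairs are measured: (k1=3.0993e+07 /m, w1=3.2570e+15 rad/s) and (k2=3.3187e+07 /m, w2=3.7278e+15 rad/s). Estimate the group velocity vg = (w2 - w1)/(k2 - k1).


vg = (w2 - w1) / (k2 - k1)
= (3.7278e+15 - 3.2570e+15) / (3.3187e+07 - 3.0993e+07)
= 4.7080e+14 / 2.1940e+06
= 2.1459e+08 m/s

2.1459e+08


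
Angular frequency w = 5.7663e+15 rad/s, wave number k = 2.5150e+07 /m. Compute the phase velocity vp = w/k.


vp = w / k
= 5.7663e+15 / 2.5150e+07
= 2.2928e+08 m/s

2.2928e+08


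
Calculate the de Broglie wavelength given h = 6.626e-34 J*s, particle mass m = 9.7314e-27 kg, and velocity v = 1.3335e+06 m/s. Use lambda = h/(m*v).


lambda = h / (m * v)
= 6.626e-34 / (9.7314e-27 * 1.3335e+06)
= 6.626e-34 / 1.2977e-20
= 5.1060e-14 m

5.1060e-14


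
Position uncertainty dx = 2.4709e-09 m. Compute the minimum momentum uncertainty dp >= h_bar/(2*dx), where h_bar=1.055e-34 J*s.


dp = h_bar / (2 * dx)
= 1.055e-34 / (2 * 2.4709e-09)
= 1.055e-34 / 4.9418e-09
= 2.1348e-26 kg*m/s

2.1348e-26


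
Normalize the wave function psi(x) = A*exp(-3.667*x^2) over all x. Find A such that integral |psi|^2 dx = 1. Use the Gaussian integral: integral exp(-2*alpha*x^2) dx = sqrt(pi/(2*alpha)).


integral |psi|^2 dx = A^2 * sqrt(pi/(2*alpha)) = 1
A^2 = sqrt(2*alpha/pi)
= sqrt(2 * 3.667 / pi)
= 1.527902
A = sqrt(1.527902)
= 1.2361

1.2361


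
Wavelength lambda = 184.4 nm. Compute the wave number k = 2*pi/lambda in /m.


k = 2 * pi / lambda
= 6.2832 / (184.4e-9)
= 6.2832 / 1.8440e-07
= 3.4074e+07 /m

3.4074e+07


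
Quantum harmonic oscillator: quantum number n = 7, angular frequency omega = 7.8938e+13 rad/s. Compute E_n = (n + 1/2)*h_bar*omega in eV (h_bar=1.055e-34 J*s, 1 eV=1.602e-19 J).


E = (n + 1/2) * h_bar * omega
= (7 + 0.5) * 1.055e-34 * 7.8938e+13
= 7.5 * 8.3280e-21
= 6.2460e-20 J
= 0.3899 eV

0.3899


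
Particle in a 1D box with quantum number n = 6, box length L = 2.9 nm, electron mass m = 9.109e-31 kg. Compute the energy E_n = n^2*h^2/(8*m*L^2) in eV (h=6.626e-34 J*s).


E = n^2 * h^2 / (8 * m * L^2)
= 6^2 * (6.626e-34)^2 / (8 * 9.109e-31 * (2.9e-9)^2)
= 36 * 4.3904e-67 / (8 * 9.109e-31 * 8.4100e-18)
= 2.5790e-19 J
= 1.6099 eV

1.6099


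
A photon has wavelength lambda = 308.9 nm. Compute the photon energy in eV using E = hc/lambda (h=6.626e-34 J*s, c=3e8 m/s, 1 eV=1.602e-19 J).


E = hc / lambda
= (6.626e-34)(3e8) / (308.9e-9)
= 1.9878e-25 / 3.0890e-07
= 6.4351e-19 J
Converting to eV: 6.4351e-19 / 1.602e-19
= 4.0169 eV

4.0169


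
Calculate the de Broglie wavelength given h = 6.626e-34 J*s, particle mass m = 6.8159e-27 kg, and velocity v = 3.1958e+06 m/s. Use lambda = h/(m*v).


lambda = h / (m * v)
= 6.626e-34 / (6.8159e-27 * 3.1958e+06)
= 6.626e-34 / 2.1782e-20
= 3.0419e-14 m

3.0419e-14


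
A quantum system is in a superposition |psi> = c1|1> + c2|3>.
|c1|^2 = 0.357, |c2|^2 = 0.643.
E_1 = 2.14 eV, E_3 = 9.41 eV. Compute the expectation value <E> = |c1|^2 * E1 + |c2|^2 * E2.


<E> = |c1|^2 * E1 + |c2|^2 * E2
= 0.357 * 2.14 + 0.643 * 9.41
= 0.764 + 6.0506
= 6.8146 eV

6.8146


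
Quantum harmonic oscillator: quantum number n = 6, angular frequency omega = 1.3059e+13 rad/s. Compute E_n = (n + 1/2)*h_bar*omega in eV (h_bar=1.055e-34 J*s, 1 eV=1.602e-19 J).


E = (n + 1/2) * h_bar * omega
= (6 + 0.5) * 1.055e-34 * 1.3059e+13
= 6.5 * 1.3777e-21
= 8.9552e-21 J
= 0.0559 eV

0.0559


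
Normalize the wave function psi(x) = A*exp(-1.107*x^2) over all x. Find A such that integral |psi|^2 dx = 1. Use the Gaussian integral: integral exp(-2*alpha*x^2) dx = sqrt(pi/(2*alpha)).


integral |psi|^2 dx = A^2 * sqrt(pi/(2*alpha)) = 1
A^2 = sqrt(2*alpha/pi)
= sqrt(2 * 1.107 / pi)
= 0.839487
A = sqrt(0.839487)
= 0.9162

0.9162


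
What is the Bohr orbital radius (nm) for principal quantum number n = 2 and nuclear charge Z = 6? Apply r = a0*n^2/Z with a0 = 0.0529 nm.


r = a0 * n^2 / Z
= 0.0529 * 2^2 / 6
= 0.0529 * 4 / 6
= 0.0353 nm

0.0353


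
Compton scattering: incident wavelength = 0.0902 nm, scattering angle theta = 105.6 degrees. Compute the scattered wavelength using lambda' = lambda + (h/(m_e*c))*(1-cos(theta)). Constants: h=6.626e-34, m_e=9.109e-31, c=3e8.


Compton wavelength: h/(m_e*c) = 2.4247e-12 m
d_lambda = 2.4247e-12 * (1 - cos(105.6 deg))
= 2.4247e-12 * 1.26892
= 3.0768e-12 m = 0.003077 nm
lambda' = 0.0902 + 0.003077
= 0.093277 nm

0.093277


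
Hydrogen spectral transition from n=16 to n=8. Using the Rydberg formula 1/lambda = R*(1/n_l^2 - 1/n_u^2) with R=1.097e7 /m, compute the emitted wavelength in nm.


1/lambda = R * (1/n_l^2 - 1/n_u^2)
= 1.097e7 * (1/8^2 - 1/16^2)
= 1.097e7 * (0.015625 - 0.003906)
= 1.097e7 * 0.011719
= 1.2855e+05 /m
lambda = 1 / 1.2855e+05 = 7778.7906 nm

7778.7906


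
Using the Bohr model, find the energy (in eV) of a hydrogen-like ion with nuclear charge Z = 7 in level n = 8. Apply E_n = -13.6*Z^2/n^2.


E_n = -13.6 * Z^2 / n^2
= -13.6 * 7^2 / 8^2
= -13.6 * 49 / 64
= -10.4125 eV

-10.4125


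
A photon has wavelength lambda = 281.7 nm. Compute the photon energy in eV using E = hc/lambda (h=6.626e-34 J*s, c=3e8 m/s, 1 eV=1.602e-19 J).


E = hc / lambda
= (6.626e-34)(3e8) / (281.7e-9)
= 1.9878e-25 / 2.8170e-07
= 7.0564e-19 J
Converting to eV: 7.0564e-19 / 1.602e-19
= 4.4048 eV

4.4048


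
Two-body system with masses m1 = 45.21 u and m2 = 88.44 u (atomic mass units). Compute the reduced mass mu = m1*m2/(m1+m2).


mu = m1 * m2 / (m1 + m2)
= 45.21 * 88.44 / (45.21 + 88.44)
= 3998.3724 / 133.65
= 29.9167 u

29.9167


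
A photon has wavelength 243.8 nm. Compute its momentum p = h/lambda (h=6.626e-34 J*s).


p = h / lambda
= 6.626e-34 / (243.8e-9)
= 6.626e-34 / 2.4380e-07
= 2.7178e-27 kg*m/s

2.7178e-27


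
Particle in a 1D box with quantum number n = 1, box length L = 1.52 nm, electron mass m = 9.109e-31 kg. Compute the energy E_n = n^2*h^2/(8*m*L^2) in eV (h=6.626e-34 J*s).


E = n^2 * h^2 / (8 * m * L^2)
= 1^2 * (6.626e-34)^2 / (8 * 9.109e-31 * (1.52e-9)^2)
= 1 * 4.3904e-67 / (8 * 9.109e-31 * 2.3104e-18)
= 2.6077e-20 J
= 0.1628 eV

0.1628


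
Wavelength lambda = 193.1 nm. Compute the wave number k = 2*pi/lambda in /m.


k = 2 * pi / lambda
= 6.2832 / (193.1e-9)
= 6.2832 / 1.9310e-07
= 3.2539e+07 /m

3.2539e+07


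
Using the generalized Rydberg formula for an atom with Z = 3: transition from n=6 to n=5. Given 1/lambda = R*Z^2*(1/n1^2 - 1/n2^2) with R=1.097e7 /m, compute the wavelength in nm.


1/lambda = R * Z^2 * (1/n1^2 - 1/n2^2)
= 1.097e7 * 3^2 * (1/5^2 - 1/6^2)
= 1.097e7 * 9 * (0.04 - 0.027778)
= 1.2067e+06 /m
lambda = 1 / 1.2067e+06
= 828.7064 nm

828.7064


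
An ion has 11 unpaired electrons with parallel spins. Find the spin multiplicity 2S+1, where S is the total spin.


Total spin S = N * (1/2) = 11 * 0.5 = 5.5
Spin multiplicity = 2S + 1
= 2 * 5.5 + 1
= 12

12


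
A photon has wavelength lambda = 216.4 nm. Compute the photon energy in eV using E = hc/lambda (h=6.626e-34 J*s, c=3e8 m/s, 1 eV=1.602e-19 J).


E = hc / lambda
= (6.626e-34)(3e8) / (216.4e-9)
= 1.9878e-25 / 2.1640e-07
= 9.1858e-19 J
Converting to eV: 9.1858e-19 / 1.602e-19
= 5.7339 eV

5.7339


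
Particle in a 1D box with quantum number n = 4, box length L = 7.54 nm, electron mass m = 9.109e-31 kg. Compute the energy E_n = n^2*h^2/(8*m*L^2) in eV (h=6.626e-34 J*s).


E = n^2 * h^2 / (8 * m * L^2)
= 4^2 * (6.626e-34)^2 / (8 * 9.109e-31 * (7.54e-9)^2)
= 16 * 4.3904e-67 / (8 * 9.109e-31 * 5.6852e-17)
= 1.6956e-20 J
= 0.1058 eV

0.1058


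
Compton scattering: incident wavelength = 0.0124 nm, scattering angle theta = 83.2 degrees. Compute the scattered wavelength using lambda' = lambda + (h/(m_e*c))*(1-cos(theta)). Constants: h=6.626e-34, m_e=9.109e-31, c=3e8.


Compton wavelength: h/(m_e*c) = 2.4247e-12 m
d_lambda = 2.4247e-12 * (1 - cos(83.2 deg))
= 2.4247e-12 * 0.881596
= 2.1376e-12 m = 0.002138 nm
lambda' = 0.0124 + 0.002138
= 0.014538 nm

0.014538


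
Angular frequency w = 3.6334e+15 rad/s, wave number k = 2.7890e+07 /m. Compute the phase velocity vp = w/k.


vp = w / k
= 3.6334e+15 / 2.7890e+07
= 1.3028e+08 m/s

1.3028e+08


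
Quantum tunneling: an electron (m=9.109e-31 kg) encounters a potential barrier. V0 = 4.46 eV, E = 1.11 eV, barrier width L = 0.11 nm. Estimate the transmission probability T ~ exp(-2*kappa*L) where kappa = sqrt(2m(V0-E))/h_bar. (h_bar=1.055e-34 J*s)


V0 - E = 3.35 eV = 5.3667e-19 J
kappa = sqrt(2 * m * (V0-E)) / h_bar
= sqrt(2 * 9.109e-31 * 5.3667e-19) / 1.055e-34
= 9.3724e+09 /m
2*kappa*L = 2 * 9.3724e+09 * 0.11e-9
= 2.0619
T = exp(-2.0619) = 1.272080e-01

1.272080e-01


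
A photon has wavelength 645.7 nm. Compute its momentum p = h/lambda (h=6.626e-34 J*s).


p = h / lambda
= 6.626e-34 / (645.7e-9)
= 6.626e-34 / 6.4570e-07
= 1.0262e-27 kg*m/s

1.0262e-27


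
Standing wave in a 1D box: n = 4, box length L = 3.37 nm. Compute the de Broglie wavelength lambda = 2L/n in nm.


lambda = 2L / n
= 2 * 3.37 / 4
= 6.74 / 4
= 1.685 nm

1.685


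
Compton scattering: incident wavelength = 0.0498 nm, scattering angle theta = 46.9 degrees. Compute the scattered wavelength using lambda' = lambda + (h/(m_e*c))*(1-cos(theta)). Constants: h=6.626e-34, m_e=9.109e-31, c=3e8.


Compton wavelength: h/(m_e*c) = 2.4247e-12 m
d_lambda = 2.4247e-12 * (1 - cos(46.9 deg))
= 2.4247e-12 * 0.316726
= 7.6797e-13 m = 0.000768 nm
lambda' = 0.0498 + 0.000768
= 0.050568 nm

0.050568


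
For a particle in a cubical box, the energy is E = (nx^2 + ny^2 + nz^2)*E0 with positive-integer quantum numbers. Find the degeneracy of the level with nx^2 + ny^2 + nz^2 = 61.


Enumerate all (nx, ny, nz) with nx^2 + ny^2 + nz^2 = 61:
(3,4,6)
(3,6,4)
(4,3,6)
(4,6,3)
(6,3,4)
(6,4,3)
Total degeneracy = 6

6


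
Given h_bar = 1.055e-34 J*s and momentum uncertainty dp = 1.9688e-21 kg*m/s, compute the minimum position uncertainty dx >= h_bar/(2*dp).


dx = h_bar / (2 * dp)
= 1.055e-34 / (2 * 1.9688e-21)
= 1.055e-34 / 3.9376e-21
= 2.6793e-14 m

2.6793e-14


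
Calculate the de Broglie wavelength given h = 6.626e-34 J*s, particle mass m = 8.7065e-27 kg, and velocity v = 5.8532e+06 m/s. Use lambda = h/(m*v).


lambda = h / (m * v)
= 6.626e-34 / (8.7065e-27 * 5.8532e+06)
= 6.626e-34 / 5.0961e-20
= 1.3002e-14 m

1.3002e-14


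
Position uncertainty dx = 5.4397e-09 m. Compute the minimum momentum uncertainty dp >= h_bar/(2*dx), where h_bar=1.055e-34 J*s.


dp = h_bar / (2 * dx)
= 1.055e-34 / (2 * 5.4397e-09)
= 1.055e-34 / 1.0879e-08
= 9.6972e-27 kg*m/s

9.6972e-27


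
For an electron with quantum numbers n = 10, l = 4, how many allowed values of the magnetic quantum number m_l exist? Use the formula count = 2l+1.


m_l ranges from -l to +l in integer steps
So m_l goes from -4 to +4
Count = 2l + 1 = 2*4 + 1
= 9

9


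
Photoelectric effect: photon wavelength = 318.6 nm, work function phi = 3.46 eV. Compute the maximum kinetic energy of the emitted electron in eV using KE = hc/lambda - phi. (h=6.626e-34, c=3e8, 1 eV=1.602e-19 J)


E_photon = hc / lambda
= (6.626e-34)(3e8) / (318.6e-9)
= 6.2392e-19 J
= 3.8946 eV
KE = E_photon - phi
= 3.8946 - 3.46
= 0.4346 eV

0.4346


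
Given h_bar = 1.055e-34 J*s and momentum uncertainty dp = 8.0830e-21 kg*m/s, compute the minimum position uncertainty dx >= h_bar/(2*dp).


dx = h_bar / (2 * dp)
= 1.055e-34 / (2 * 8.0830e-21)
= 1.055e-34 / 1.6166e-20
= 6.5260e-15 m

6.5260e-15


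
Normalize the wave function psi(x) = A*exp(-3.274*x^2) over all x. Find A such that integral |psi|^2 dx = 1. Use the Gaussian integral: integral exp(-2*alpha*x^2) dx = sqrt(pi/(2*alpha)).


integral |psi|^2 dx = A^2 * sqrt(pi/(2*alpha)) = 1
A^2 = sqrt(2*alpha/pi)
= sqrt(2 * 3.274 / pi)
= 1.443708
A = sqrt(1.443708)
= 1.2015

1.2015


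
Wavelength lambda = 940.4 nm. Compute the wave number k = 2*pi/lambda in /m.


k = 2 * pi / lambda
= 6.2832 / (940.4e-9)
= 6.2832 / 9.4040e-07
= 6.6814e+06 /m

6.6814e+06


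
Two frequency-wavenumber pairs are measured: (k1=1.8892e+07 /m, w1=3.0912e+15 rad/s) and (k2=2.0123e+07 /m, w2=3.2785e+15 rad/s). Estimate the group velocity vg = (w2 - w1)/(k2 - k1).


vg = (w2 - w1) / (k2 - k1)
= (3.2785e+15 - 3.0912e+15) / (2.0123e+07 - 1.8892e+07)
= 1.8730e+14 / 1.2310e+06
= 1.5215e+08 m/s

1.5215e+08


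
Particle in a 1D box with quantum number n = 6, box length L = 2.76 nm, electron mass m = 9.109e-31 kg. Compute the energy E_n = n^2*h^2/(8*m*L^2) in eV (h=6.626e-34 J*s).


E = n^2 * h^2 / (8 * m * L^2)
= 6^2 * (6.626e-34)^2 / (8 * 9.109e-31 * (2.76e-9)^2)
= 36 * 4.3904e-67 / (8 * 9.109e-31 * 7.6176e-18)
= 2.8473e-19 J
= 1.7773 eV

1.7773


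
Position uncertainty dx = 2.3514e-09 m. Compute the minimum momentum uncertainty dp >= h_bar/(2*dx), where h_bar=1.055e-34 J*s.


dp = h_bar / (2 * dx)
= 1.055e-34 / (2 * 2.3514e-09)
= 1.055e-34 / 4.7028e-09
= 2.2433e-26 kg*m/s

2.2433e-26


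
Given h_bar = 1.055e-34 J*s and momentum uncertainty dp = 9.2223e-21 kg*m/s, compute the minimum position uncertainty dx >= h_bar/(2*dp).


dx = h_bar / (2 * dp)
= 1.055e-34 / (2 * 9.2223e-21)
= 1.055e-34 / 1.8445e-20
= 5.7198e-15 m

5.7198e-15


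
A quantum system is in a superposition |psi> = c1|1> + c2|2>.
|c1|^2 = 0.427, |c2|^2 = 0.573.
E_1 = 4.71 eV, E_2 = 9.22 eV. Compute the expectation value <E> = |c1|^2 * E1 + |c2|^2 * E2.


<E> = |c1|^2 * E1 + |c2|^2 * E2
= 0.427 * 4.71 + 0.573 * 9.22
= 2.0112 + 5.2831
= 7.2942 eV

7.2942


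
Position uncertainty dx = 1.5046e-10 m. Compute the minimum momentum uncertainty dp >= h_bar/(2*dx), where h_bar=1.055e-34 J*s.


dp = h_bar / (2 * dx)
= 1.055e-34 / (2 * 1.5046e-10)
= 1.055e-34 / 3.0092e-10
= 3.5059e-25 kg*m/s

3.5059e-25
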